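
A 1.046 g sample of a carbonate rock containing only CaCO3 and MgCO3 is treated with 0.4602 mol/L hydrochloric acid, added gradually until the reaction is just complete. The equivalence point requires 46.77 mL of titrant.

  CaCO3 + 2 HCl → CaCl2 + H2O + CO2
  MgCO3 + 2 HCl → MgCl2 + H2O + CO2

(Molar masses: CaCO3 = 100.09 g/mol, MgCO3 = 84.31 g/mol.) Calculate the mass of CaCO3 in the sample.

n(HCl) = 0.04677 × 0.4602 = 0.02152 mol
Let x = n(CaCO3), y = n(MgCO3).
Titrant: 2x + 2y = 0.02152;  mass: 100.09x + 84.31y = 1.046
Solving, x = 8.788 × 10^-3 mol, y = 1.974 × 10^-3 mol
mass of CaCO3 = 8.788 × 10^-3 × 100.09 = 0.8796 g

0.8796 g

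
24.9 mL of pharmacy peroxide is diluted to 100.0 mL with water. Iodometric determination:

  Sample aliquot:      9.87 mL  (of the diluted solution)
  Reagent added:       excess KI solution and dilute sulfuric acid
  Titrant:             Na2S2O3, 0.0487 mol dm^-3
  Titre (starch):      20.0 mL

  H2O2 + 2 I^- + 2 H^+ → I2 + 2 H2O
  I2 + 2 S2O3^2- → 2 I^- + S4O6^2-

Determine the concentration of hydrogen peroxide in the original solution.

n(S2O3^2-) = 0.0200 × 0.0487 = 9.74 × 10^-4 mol
n(I2) = n(S2O3^2-)/2 = 4.87 × 10^-4 mol
n(H2O2) in the aliquot = 4.87 × 10^-4 mol (1:1 ratio)
[H2O2]_dilute = 4.87 × 10^-4 / 0.00987 = 0.0493 mol/L
[H2O2]_original = 0.0493 × 100.0/24.9 = 0.198 mol/L

0.198 mol/L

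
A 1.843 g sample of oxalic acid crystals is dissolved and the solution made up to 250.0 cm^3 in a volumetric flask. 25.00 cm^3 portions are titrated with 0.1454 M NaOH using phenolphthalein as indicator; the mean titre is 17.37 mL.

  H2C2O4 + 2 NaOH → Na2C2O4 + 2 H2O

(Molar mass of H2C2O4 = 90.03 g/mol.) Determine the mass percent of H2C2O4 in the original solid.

n(NaOH) per titration = 0.01737 × 0.1454 = 2.526 × 10^-3 mol
From the 1:2 ratio, n(H2C2O4) in each aliquot = 1/2 × 2.526 × 10^-3 = 1.263 × 10^-3 mol
n(H2C2O4) in the whole flask = 1.263 × 10^-3 × 250.0/25.00 = 0.01263 mol
mass of H2C2O4 = 0.01263 × 90.03 = 1.137 g
% H2C2O4 = 1.137 / 1.843 × 100 = 61.69 %

61.69 %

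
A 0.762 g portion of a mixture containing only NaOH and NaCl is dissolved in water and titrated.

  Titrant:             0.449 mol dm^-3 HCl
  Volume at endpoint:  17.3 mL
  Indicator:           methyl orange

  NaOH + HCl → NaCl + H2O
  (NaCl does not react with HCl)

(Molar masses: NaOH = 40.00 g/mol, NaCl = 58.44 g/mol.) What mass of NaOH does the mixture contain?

n(HCl) = 0.0173 × 0.449 = 7.77 × 10^-3 mol
Let x = n(NaOH), y = n(NaCl).
Titrant: 1x = 7.77 × 10^-3;  mass: 40.00x + 58.44y = 0.762
Solving, x = 7.77 × 10^-3 mol, y = 7.72 × 10^-3 mol
mass of NaOH = 7.77 × 10^-3 × 40.00 = 0.311 g

0.311 g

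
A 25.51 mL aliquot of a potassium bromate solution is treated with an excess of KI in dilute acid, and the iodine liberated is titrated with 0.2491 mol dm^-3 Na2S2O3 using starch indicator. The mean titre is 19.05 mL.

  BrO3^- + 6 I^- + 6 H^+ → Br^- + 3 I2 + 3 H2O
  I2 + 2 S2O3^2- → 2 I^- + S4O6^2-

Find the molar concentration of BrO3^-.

0.03100 mol/L

n(S2O3^2-) = 0.01905 × 0.2491 = 4.745 × 10^-3 mol
n(I2) = n(S2O3^2-)/2 = 2.373 × 10^-3 mol
From the 1:3 ratio, n(BrO3^-) in the aliquot = 1/3 × 2.373 × 10^-3 = 7.909 × 10^-4 mol
[BrO3^-] = 7.909 × 10^-4 / 0.02551 = 0.03100 mol/L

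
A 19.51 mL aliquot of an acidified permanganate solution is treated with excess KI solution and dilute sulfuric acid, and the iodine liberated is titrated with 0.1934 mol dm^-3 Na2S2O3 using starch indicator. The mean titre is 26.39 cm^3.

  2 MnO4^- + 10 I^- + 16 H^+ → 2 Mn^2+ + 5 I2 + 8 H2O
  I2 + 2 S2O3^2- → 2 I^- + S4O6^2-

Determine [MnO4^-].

0.05232 mol/L

n(S2O3^2-) = 0.02639 × 0.1934 = 5.104 × 10^-3 mol
n(I2) = n(S2O3^2-)/2 = 2.552 × 10^-3 mol
From the 2:5 ratio, n(MnO4^-) in the aliquot = 2/5 × 2.552 × 10^-3 = 1.021 × 10^-3 mol
[MnO4^-] = 1.021 × 10^-3 / 0.01951 = 0.05232 mol/L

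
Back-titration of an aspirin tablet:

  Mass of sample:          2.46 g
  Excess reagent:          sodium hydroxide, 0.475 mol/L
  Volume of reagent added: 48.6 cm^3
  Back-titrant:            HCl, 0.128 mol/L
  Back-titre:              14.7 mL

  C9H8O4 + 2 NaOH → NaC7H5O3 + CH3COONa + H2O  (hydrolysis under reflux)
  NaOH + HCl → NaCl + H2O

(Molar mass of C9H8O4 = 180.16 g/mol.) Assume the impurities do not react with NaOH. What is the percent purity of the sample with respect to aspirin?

n(NaOH) added = 0.0486 × 0.475 = 0.0231 mol
n(HCl) used in back-titration = 0.0147 × 0.128 = 1.88 × 10^-3 mol
n(NaOH) left over = 1.88 × 10^-3 mol (1:1 ratio)
n(NaOH) consumed by analyte = 0.0231 − 1.88 × 10^-3 = 0.0212 mol
From the 1:2 ratio, n(C9H8O4) = 1/2 × 0.0212 = 0.0106 mol
mass of C9H8O4 = 0.0106 × 180.16 = 1.91 g
% C9H8O4 = 1.91 / 2.46 × 100 = 77.6 %

77.6 %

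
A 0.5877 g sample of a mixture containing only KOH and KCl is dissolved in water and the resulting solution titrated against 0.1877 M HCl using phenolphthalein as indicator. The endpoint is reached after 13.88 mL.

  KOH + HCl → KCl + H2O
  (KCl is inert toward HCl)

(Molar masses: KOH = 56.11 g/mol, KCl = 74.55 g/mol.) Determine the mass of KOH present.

n(HCl) = 0.01388 × 0.1877 = 2.605 × 10^-3 mol
Let x = n(KOH), y = n(KCl).
Titrant: 1x = 2.605 × 10^-3;  mass: 56.11x + 74.55y = 0.5877
Solving, x = 2.605 × 10^-3 mol, y = 5.922 × 10^-3 mol
mass of KOH = 2.605 × 10^-3 × 56.11 = 0.1462 g

0.1462 g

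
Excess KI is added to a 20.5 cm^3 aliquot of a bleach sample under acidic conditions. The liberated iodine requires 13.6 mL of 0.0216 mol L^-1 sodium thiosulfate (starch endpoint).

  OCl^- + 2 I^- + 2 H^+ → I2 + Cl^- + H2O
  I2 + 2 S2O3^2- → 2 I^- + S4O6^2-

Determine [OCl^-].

0.00716 mol/L

n(S2O3^2-) = 0.0136 × 0.0216 = 2.94 × 10^-4 mol
n(I2) = n(S2O3^2-)/2 = 1.47 × 10^-4 mol
n(OCl^-) in the aliquot = 1.47 × 10^-4 mol (1:1 ratio)
[OCl^-] = 1.47 × 10^-4 / 0.0205 = 0.00716 mol/L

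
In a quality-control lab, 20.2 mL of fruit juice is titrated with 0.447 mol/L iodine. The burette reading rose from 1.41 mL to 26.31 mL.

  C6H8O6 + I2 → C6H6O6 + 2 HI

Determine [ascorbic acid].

0.551 mol/L

n(I2) = 0.0249 L × 0.447 mol/L = 0.0111 mol
n(C6H8O6) = 0.0111 mol (1:1 mole ratio)
[C6H8O6] = 0.0111 mol / 0.0202 L = 0.551 mol/L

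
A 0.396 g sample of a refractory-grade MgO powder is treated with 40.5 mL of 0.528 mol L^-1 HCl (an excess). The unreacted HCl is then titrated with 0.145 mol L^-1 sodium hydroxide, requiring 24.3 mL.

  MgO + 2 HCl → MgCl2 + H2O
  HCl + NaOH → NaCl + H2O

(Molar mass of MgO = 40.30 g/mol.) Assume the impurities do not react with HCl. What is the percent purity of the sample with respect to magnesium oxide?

90.9 %

n(HCl) added = 0.0405 × 0.528 = 0.0214 mol
n(NaOH) used in back-titration = 0.0243 × 0.145 = 3.52 × 10^-3 mol
n(HCl) left over = 3.52 × 10^-3 mol (1:1 ratio)
n(HCl) consumed by analyte = 0.0214 − 3.52 × 10^-3 = 0.0179 mol
From the 1:2 ratio, n(MgO) = 1/2 × 0.0179 = 8.93 × 10^-3 mol
mass of MgO = 8.93 × 10^-3 × 40.30 = 0.360 g
% MgO = 0.360 / 0.396 × 100 = 90.9 %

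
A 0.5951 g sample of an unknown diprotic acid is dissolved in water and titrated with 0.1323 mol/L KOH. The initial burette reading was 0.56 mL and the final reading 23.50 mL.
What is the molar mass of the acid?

392.2 g/mol

n(KOH) = 0.02294 L × 0.1323 mol/L = 3.035 × 10^-3 mol
From the 1:2 ratio, n(H2A) = 1/2 × 3.035 × 10^-3 = 1.517 × 10^-3 mol
M = m / n = 0.5951 g / 1.517 × 10^-3 mol = 392.2 g/mol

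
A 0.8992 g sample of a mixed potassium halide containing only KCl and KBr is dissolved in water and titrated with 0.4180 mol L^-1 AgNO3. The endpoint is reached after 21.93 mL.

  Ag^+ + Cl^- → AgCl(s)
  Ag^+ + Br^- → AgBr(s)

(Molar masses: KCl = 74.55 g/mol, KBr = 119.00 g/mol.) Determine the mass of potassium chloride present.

n(AgNO3) = 0.02193 × 0.4180 = 9.167 × 10^-3 mol
Let x = n(KCl), y = n(KBr).
Titrant: 1x + 1y = 9.167 × 10^-3;  mass: 74.55x + 119.00y = 0.8992
Solving, x = 4.311 × 10^-3 mol, y = 4.855 × 10^-3 mol
mass of KCl = 4.311 × 10^-3 × 74.55 = 0.3214 g

0.3214 g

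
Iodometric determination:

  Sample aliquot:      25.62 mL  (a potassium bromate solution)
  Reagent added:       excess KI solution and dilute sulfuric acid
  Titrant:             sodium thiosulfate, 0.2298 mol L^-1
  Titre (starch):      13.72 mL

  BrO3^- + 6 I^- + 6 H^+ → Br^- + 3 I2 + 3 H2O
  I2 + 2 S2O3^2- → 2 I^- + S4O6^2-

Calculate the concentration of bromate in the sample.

n(S2O3^2-) = 0.01372 × 0.2298 = 3.153 × 10^-3 mol
n(I2) = n(S2O3^2-)/2 = 1.576 × 10^-3 mol
From the 1:3 ratio, n(BrO3^-) in the aliquot = 1/3 × 1.576 × 10^-3 = 5.255 × 10^-4 mol
[BrO3^-] = 5.255 × 10^-4 / 0.02562 = 0.02051 mol/L

0.02051 mol/L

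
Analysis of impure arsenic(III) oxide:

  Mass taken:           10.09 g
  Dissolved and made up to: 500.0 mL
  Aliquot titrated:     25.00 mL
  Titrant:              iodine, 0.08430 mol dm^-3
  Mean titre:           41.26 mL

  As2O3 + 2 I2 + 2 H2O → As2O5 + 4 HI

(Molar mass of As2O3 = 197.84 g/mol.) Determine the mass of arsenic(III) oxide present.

n(I2) per titration = 0.04126 × 0.08430 = 3.478 × 10^-3 mol
From the 1:2 ratio, n(As2O3) in each aliquot = 1/2 × 3.478 × 10^-3 = 1.739 × 10^-3 mol
n(As2O3) in the whole flask = 1.739 × 10^-3 × 500.0/25.00 = 0.03478 mol
mass of As2O3 = 0.03478 × 197.84 = 6.881 g

6.881 g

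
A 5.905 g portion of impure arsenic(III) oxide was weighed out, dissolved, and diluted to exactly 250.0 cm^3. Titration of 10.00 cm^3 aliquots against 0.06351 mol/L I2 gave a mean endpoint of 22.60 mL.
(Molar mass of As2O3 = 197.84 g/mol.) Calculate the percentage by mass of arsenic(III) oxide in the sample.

As2O3 + 2 I2 + 2 H2O → As2O5 + 4 HI
n(I2) per titration = 0.02260 × 0.06351 = 1.435 × 10^-3 mol
From the 1:2 ratio, n(As2O3) in each aliquot = 1/2 × 1.435 × 10^-3 = 7.177 × 10^-4 mol
n(As2O3) in the whole flask = 7.177 × 10^-4 × 250.0/10.00 = 0.01794 mol
mass of As2O3 = 0.01794 × 197.84 = 3.550 g
% As2O3 = 3.550 / 5.905 × 100 = 60.11 %

60.11 %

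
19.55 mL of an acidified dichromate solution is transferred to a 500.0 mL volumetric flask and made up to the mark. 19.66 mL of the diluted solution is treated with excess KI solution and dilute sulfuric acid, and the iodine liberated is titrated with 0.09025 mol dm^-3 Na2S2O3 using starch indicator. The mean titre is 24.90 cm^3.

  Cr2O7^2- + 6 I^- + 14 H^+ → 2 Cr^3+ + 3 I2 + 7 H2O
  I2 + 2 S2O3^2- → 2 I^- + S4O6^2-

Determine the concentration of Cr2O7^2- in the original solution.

n(S2O3^2-) = 0.02490 × 0.09025 = 2.247 × 10^-3 mol
n(I2) = n(S2O3^2-)/2 = 1.124 × 10^-3 mol
From the 1:3 ratio, n(Cr2O7^2-) in the aliquot = 1/3 × 1.124 × 10^-3 = 3.745 × 10^-4 mol
[Cr2O7^2-]_dilute = 3.745 × 10^-4 / 0.01966 = 0.01905 mol/L
[Cr2O7^2-]_original = 0.01905 × 500.0/19.55 = 0.4872 mol/L

0.4872 mol/L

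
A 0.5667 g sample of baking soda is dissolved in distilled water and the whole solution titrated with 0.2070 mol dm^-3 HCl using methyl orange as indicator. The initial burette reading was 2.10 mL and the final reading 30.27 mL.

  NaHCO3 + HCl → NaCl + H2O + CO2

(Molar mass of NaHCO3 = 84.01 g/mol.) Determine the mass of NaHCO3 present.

n(HCl) = 0.02817 L × 0.2070 mol/L = 5.831 × 10^-3 mol
n(NaHCO3) = 5.831 × 10^-3 mol (1:1 ratio)
mass of NaHCO3 = 5.831 × 10^-3 × 84.01 g/mol = 0.4899 g

0.4899 g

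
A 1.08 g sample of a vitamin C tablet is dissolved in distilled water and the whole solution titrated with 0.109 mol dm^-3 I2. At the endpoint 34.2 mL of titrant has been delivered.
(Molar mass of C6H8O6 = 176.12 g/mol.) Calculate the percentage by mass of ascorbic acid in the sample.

60.8 %

C6H8O6 + I2 → C6H6O6 + 2 HI
n(I2) = 0.0342 L × 0.109 mol/L = 3.73 × 10^-3 mol
n(C6H8O6) = 3.73 × 10^-3 mol (1:1 ratio)
mass of C6H8O6 = 3.73 × 10^-3 × 176.12 g/mol = 0.657 g
% C6H8O6 = 0.657 / 1.08 × 100 = 60.8 %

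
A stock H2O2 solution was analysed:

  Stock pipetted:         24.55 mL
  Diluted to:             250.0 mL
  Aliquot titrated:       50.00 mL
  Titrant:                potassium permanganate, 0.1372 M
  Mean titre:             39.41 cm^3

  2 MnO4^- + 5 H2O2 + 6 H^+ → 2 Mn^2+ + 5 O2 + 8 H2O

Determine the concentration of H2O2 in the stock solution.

2.753 M

n(KMnO4) = 0.03941 × 0.1372 = 5.407 × 10^-3 mol
From the 5:2 ratio, n(H2O2) in the aliquot = 5/2 × 5.407 × 10^-3 = 0.01352 mol
[H2O2]_dilute = 0.01352 / 0.05000 = 0.2704 mol/L
Dilution factor = 250.0 / 24.55 = 10.18
[H2O2]_stock = 0.2704 × 10.18 = 2.753 mol/L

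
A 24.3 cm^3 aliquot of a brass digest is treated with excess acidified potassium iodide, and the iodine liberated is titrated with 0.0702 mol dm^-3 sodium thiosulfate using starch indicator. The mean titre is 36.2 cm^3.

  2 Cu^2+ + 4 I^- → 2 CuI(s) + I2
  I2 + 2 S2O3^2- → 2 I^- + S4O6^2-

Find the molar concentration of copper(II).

0.105 mol/L

n(S2O3^2-) = 0.0362 × 0.0702 = 2.54 × 10^-3 mol
n(I2) = n(S2O3^2-)/2 = 1.27 × 10^-3 mol
From the 2:1 ratio, n(Cu2+) in the aliquot = 2/1 × 1.27 × 10^-3 = 2.54 × 10^-3 mol
[Cu2+] = 2.54 × 10^-3 / 0.0243 = 0.105 mol/L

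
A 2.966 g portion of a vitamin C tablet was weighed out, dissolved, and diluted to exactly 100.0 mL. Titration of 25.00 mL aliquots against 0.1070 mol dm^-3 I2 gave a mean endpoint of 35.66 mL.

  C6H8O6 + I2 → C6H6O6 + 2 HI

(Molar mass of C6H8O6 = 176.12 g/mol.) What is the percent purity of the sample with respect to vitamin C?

90.63 %

n(I2) per titration = 0.03566 × 0.1070 = 3.816 × 10^-3 mol
n(C6H8O6) in each aliquot = 3.816 × 10^-3 mol (1:1 ratio)
n(C6H8O6) in the whole flask = 3.816 × 10^-3 × 100.0/25.00 = 0.01526 mol
mass of C6H8O6 = 0.01526 × 176.12 = 2.688 g
% C6H8O6 = 2.688 / 2.966 × 100 = 90.63 %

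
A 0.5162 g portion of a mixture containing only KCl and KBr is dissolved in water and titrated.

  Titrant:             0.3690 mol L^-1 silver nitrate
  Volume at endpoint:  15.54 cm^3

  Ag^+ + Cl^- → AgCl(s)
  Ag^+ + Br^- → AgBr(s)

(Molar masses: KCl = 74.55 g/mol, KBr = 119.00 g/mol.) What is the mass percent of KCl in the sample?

n(AgNO3) = 0.01554 × 0.3690 = 5.734 × 10^-3 mol
Let x = n(KCl), y = n(KBr).
Titrant: 1x + 1y = 5.734 × 10^-3;  mass: 74.55x + 119.00y = 0.5162
Solving, x = 3.739 × 10^-3 mol, y = 1.996 × 10^-3 mol
mass of KCl = 3.739 × 10^-3 × 74.55 = 0.2787 g
% KCl = 0.2787 / 0.5162 × 100 = 53.99 %

53.99 %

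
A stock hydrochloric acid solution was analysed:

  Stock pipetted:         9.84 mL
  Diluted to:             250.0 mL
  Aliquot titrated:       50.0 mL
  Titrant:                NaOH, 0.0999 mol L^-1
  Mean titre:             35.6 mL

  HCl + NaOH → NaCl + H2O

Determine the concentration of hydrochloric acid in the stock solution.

n(NaOH) = 0.0356 × 0.0999 = 3.56 × 10^-3 mol
n(HCl) in the aliquot = 3.56 × 10^-3 mol (1:1 ratio)
[HCl]_dilute = 3.56 × 10^-3 / 0.0500 = 0.0711 mol/L
Dilution factor = 250.0 / 9.84 = 25.41
[HCl]_stock = 0.0711 × 25.41 = 1.81 mol/L

1.81 mol/L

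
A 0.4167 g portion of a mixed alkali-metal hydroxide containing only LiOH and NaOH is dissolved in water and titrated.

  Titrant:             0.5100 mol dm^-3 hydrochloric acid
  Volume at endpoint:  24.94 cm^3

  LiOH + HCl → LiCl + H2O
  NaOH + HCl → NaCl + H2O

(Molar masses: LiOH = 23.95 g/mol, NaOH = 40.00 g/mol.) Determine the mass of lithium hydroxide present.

n(HCl) = 0.02494 × 0.5100 = 0.01272 mol
Let x = n(LiOH), y = n(NaOH).
Titrant: 1x + 1y = 0.01272;  mass: 23.95x + 40.00y = 0.4167
Solving, x = 5.737 × 10^-3 mol, y = 6.983 × 10^-3 mol
mass of LiOH = 5.737 × 10^-3 × 23.95 = 0.1374 g

0.1374 g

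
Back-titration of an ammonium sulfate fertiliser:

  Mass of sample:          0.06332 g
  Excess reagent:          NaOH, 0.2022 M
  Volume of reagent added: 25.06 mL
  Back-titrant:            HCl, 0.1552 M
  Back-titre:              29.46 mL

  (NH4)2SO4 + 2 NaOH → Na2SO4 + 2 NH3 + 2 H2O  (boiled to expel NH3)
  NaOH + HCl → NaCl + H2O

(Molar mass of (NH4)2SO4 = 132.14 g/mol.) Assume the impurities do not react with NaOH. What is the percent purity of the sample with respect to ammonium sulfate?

n(NaOH) added = 0.02506 × 0.2022 = 5.067 × 10^-3 mol
n(HCl) used in back-titration = 0.02946 × 0.1552 = 4.572 × 10^-3 mol
n(NaOH) left over = 4.572 × 10^-3 mol (1:1 ratio)
n(NaOH) consumed by analyte = 5.067 × 10^-3 − 4.572 × 10^-3 = 4.949 × 10^-4 mol
From the 1:2 ratio, n((NH4)2SO4) = 1/2 × 4.949 × 10^-4 = 2.475 × 10^-4 mol
mass of (NH4)2SO4 = 2.475 × 10^-4 × 132.14 = 0.03270 g
% (NH4)2SO4 = 0.03270 / 0.06332 × 100 = 51.64 %

51.64 %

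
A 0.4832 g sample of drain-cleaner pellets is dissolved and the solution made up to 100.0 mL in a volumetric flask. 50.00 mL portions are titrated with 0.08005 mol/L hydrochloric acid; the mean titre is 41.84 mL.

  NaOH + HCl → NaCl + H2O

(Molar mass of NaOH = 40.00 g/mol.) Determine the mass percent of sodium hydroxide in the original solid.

n(HCl) per titration = 0.04184 × 0.08005 = 3.349 × 10^-3 mol
n(NaOH) in each aliquot = 3.349 × 10^-3 mol (1:1 ratio)
n(NaOH) in the whole flask = 3.349 × 10^-3 × 100.0/50.00 = 6.699 × 10^-3 mol
mass of NaOH = 6.699 × 10^-3 × 40.00 = 0.2679 g
% NaOH = 0.2679 / 0.4832 × 100 = 55.45 %

55.45 %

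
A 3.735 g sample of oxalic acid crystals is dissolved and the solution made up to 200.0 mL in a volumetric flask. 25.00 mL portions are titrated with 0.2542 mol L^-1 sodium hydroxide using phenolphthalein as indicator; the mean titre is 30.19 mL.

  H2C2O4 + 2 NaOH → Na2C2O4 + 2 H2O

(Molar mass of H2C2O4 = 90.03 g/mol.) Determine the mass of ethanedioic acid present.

n(NaOH) per titration = 0.03019 × 0.2542 = 7.674 × 10^-3 mol
From the 1:2 ratio, n(H2C2O4) in each aliquot = 1/2 × 7.674 × 10^-3 = 3.837 × 10^-3 mol
n(H2C2O4) in the whole flask = 3.837 × 10^-3 × 200.0/25.00 = 0.03070 mol
mass of H2C2O4 = 0.03070 × 90.03 = 2.764 g

2.764 g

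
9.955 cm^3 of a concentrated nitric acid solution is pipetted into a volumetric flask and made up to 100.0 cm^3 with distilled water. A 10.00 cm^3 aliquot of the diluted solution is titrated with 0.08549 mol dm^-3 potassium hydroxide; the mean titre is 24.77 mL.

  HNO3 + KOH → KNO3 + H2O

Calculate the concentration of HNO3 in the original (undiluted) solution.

2.127 mol/L

n(KOH) = 0.02477 × 0.08549 = 2.118 × 10^-3 mol
n(HNO3) in the aliquot = 2.118 × 10^-3 mol (1:1 ratio)
[HNO3]_dilute = 2.118 × 10^-3 / 0.01000 = 0.2118 mol/L
Dilution factor = 100.0 / 9.955 = 10.05
[HNO3]_stock = 0.2118 × 10.05 = 2.127 mol/L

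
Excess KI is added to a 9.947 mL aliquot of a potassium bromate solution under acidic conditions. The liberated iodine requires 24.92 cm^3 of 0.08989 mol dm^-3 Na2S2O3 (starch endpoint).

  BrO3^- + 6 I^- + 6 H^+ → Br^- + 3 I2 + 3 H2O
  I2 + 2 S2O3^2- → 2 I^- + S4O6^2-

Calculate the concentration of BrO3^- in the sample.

0.03753 mol/L

n(S2O3^2-) = 0.02492 × 0.08989 = 2.240 × 10^-3 mol
n(I2) = n(S2O3^2-)/2 = 1.120 × 10^-3 mol
From the 1:3 ratio, n(BrO3^-) in the aliquot = 1/3 × 1.120 × 10^-3 = 3.733 × 10^-4 mol
[BrO3^-] = 3.733 × 10^-4 / 0.009947 = 0.03753 mol/L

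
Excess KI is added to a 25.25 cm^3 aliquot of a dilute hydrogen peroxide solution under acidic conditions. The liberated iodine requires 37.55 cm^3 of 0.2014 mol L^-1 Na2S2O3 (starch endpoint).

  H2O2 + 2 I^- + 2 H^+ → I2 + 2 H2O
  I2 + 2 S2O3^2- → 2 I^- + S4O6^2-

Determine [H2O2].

n(S2O3^2-) = 0.03755 × 0.2014 = 7.563 × 10^-3 mol
n(I2) = n(S2O3^2-)/2 = 3.781 × 10^-3 mol
n(H2O2) in the aliquot = 3.781 × 10^-3 mol (1:1 ratio)
[H2O2] = 3.781 × 10^-3 / 0.02525 = 0.1498 mol/L

0.1498 mol/L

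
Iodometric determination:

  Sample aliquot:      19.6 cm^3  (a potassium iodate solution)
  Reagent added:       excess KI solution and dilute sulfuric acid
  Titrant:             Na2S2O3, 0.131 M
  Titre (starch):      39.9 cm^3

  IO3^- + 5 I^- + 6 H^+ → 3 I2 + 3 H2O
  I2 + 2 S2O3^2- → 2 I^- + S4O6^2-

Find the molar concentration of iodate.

n(S2O3^2-) = 0.0399 × 0.131 = 5.23 × 10^-3 mol
n(I2) = n(S2O3^2-)/2 = 2.61 × 10^-3 mol
From the 1:3 ratio, n(IO3^-) in the aliquot = 1/3 × 2.61 × 10^-3 = 8.71 × 10^-4 mol
[IO3^-] = 8.71 × 10^-4 / 0.0196 = 0.0444 mol/L

0.0444 M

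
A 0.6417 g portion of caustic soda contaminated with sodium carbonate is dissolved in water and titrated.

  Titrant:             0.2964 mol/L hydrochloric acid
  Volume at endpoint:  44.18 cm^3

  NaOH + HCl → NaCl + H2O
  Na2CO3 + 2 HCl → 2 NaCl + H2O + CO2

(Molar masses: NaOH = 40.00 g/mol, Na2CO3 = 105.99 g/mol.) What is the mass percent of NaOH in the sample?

n(HCl) = 0.04418 × 0.2964 = 0.01309 mol
Let x = n(NaOH), y = n(Na2CO3).
Titrant: 1x + 2y = 0.01309;  mass: 40.00x + 105.99y = 0.6417
Solving, x = 4.022 × 10^-3 mol, y = 4.536 × 10^-3 mol
mass of NaOH = 4.022 × 10^-3 × 40.00 = 0.1609 g
% NaOH = 0.1609 / 0.6417 × 100 = 25.07 %

25.07 %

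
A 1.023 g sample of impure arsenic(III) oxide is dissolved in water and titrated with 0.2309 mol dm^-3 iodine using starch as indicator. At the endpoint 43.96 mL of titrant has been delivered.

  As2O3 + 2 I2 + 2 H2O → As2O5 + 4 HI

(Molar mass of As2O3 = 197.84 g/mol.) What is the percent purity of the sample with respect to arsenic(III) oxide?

n(I2) = 0.04396 L × 0.2309 mol/L = 0.01015 mol
From the 1:2 ratio, n(As2O3) = 1/2 × 0.01015 = 5.075 × 10^-3 mol
mass of As2O3 = 5.075 × 10^-3 × 197.84 g/mol = 1.004 g
% As2O3 = 1.004 / 1.023 × 100 = 98.15 %

98.15 %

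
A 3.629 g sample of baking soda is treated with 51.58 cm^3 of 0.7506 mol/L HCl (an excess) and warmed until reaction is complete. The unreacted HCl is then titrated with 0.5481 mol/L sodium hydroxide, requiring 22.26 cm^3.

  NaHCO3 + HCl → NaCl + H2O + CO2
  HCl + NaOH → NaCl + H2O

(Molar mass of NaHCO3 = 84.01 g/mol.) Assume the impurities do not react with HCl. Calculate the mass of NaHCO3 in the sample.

2.228 g

n(HCl) added = 0.05158 × 0.7506 = 0.03872 mol
n(NaOH) used in back-titration = 0.02226 × 0.5481 = 0.01220 mol
n(HCl) left over = 0.01220 mol (1:1 ratio)
n(HCl) consumed by analyte = 0.03872 − 0.01220 = 0.02652 mol
n(NaHCO3) = 0.02652 mol (1:1 ratio)
mass of NaHCO3 = 0.02652 × 84.01 = 2.228 g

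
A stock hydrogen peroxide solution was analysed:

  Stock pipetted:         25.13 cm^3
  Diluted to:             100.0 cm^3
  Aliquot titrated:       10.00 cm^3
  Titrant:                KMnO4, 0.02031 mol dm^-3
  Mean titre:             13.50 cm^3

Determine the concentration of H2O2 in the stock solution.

0.2728 mol/L

2 MnO4^- + 5 H2O2 + 6 H^+ → 2 Mn^2+ + 5 O2 + 8 H2O
n(KMnO4) = 0.01350 × 0.02031 = 2.742 × 10^-4 mol
From the 5:2 ratio, n(H2O2) in the aliquot = 5/2 × 2.742 × 10^-4 = 6.855 × 10^-4 mol
[H2O2]_dilute = 6.855 × 10^-4 / 0.01000 = 0.06855 mol/L
Dilution factor = 100.0 / 25.13 = 3.979
[H2O2]_stock = 0.06855 × 3.979 = 0.2728 mol/L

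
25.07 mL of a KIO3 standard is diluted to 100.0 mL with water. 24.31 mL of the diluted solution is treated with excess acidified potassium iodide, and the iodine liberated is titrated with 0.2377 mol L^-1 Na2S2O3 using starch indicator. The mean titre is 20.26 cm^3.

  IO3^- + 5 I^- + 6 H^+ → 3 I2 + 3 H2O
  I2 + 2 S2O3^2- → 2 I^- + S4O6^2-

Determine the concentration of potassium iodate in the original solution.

0.1317 mol/L

n(S2O3^2-) = 0.02026 × 0.2377 = 4.816 × 10^-3 mol
n(I2) = n(S2O3^2-)/2 = 2.408 × 10^-3 mol
From the 1:3 ratio, n(IO3^-) in the aliquot = 1/3 × 2.408 × 10^-3 = 8.026 × 10^-4 mol
[IO3^-]_dilute = 8.026 × 10^-4 / 0.02431 = 0.03302 mol/L
[IO3^-]_original = 0.03302 × 100.0/25.07 = 0.1317 mol/L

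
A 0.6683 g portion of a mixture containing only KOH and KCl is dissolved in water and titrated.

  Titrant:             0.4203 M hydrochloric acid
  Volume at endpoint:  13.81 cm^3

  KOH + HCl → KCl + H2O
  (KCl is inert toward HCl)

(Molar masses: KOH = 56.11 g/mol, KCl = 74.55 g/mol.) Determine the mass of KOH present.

n(HCl) = 0.01381 × 0.4203 = 5.804 × 10^-3 mol
Let x = n(KOH), y = n(KCl).
Titrant: 1x = 5.804 × 10^-3;  mass: 56.11x + 74.55y = 0.6683
Solving, x = 5.804 × 10^-3 mol, y = 4.596 × 10^-3 mol
mass of KOH = 5.804 × 10^-3 × 56.11 = 0.3257 g

0.3257 g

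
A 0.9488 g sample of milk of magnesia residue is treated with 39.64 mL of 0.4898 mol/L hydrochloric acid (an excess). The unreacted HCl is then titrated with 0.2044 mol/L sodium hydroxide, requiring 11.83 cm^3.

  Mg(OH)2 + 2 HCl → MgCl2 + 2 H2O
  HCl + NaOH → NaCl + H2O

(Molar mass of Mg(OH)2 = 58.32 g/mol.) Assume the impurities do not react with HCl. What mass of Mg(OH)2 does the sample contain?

n(HCl) added = 0.03964 × 0.4898 = 0.01942 mol
n(NaOH) used in back-titration = 0.01183 × 0.2044 = 2.418 × 10^-3 mol
n(HCl) left over = 2.418 × 10^-3 mol (1:1 ratio)
n(HCl) consumed by analyte = 0.01942 − 2.418 × 10^-3 = 0.01700 mol
From the 1:2 ratio, n(Mg(OH)2) = 1/2 × 0.01700 = 8.499 × 10^-3 mol
mass of Mg(OH)2 = 8.499 × 10^-3 × 58.32 = 0.4957 g

0.4957 g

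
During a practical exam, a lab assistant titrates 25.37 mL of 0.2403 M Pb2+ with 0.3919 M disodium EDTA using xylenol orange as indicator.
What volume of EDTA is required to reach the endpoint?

Pb^2+ + EDTA^4- → [Pb(EDTA)]^2-
n(Pb2+) = 0.02537 L × 0.2403 mol/L = 6.096 × 10^-3 mol
n(EDTA) = 6.096 × 10^-3 mol (1:1 stoichiometry)
V(EDTA) = 6.096 × 10^-3 mol / 0.3919 mol/L = 0.01556 L = 15.56 mL

15.56 mL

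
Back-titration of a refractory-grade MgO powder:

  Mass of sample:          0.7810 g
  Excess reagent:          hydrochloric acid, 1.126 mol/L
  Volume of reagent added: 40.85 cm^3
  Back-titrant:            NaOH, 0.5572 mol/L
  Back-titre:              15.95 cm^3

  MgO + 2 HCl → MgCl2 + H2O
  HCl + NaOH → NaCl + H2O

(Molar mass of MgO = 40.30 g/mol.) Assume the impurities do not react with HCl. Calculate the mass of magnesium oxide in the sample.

0.7478 g

n(HCl) added = 0.04085 × 1.126 = 0.04600 mol
n(NaOH) used in back-titration = 0.01595 × 0.5572 = 8.887 × 10^-3 mol
n(HCl) left over = 8.887 × 10^-3 mol (1:1 ratio)
n(HCl) consumed by analyte = 0.04600 − 8.887 × 10^-3 = 0.03711 mol
From the 1:2 ratio, n(MgO) = 1/2 × 0.03711 = 0.01855 mol
mass of MgO = 0.01855 × 40.30 = 0.7478 g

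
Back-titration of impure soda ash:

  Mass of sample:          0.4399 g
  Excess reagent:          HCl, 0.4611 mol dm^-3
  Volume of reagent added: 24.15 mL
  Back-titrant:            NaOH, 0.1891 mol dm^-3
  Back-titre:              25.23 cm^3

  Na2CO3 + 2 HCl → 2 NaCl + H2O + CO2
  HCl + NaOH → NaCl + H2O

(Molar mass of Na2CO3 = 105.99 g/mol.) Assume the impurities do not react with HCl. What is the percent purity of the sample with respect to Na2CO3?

n(HCl) added = 0.02415 × 0.4611 = 0.01114 mol
n(NaOH) used in back-titration = 0.02523 × 0.1891 = 4.771 × 10^-3 mol
n(HCl) left over = 4.771 × 10^-3 mol (1:1 ratio)
n(HCl) consumed by analyte = 0.01114 − 4.771 × 10^-3 = 6.365 × 10^-3 mol
From the 1:2 ratio, n(Na2CO3) = 1/2 × 6.365 × 10^-3 = 3.182 × 10^-3 mol
mass of Na2CO3 = 3.182 × 10^-3 × 105.99 = 0.3373 g
% Na2CO3 = 0.3373 / 0.4399 × 100 = 76.67 %

76.67 %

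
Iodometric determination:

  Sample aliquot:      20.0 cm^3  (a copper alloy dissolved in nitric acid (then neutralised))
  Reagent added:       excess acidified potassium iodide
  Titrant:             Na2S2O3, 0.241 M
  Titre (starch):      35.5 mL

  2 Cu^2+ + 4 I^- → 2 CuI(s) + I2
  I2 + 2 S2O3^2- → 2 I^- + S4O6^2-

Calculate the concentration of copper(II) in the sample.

0.428 M

n(S2O3^2-) = 0.0355 × 0.241 = 8.56 × 10^-3 mol
n(I2) = n(S2O3^2-)/2 = 4.28 × 10^-3 mol
From the 2:1 ratio, n(Cu2+) in the aliquot = 2/1 × 4.28 × 10^-3 = 8.56 × 10^-3 mol
[Cu2+] = 8.56 × 10^-3 / 0.0200 = 0.428 mol/L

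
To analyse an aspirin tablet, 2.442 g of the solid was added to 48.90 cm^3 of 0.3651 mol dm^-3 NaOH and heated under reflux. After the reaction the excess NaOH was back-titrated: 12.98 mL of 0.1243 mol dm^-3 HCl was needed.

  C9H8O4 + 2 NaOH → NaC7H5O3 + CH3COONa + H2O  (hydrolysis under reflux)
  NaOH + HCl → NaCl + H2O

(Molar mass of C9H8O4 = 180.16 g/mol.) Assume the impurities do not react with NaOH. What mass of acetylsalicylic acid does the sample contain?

n(NaOH) added = 0.04890 × 0.3651 = 0.01785 mol
n(HCl) used in back-titration = 0.01298 × 0.1243 = 1.613 × 10^-3 mol
n(NaOH) left over = 1.613 × 10^-3 mol (1:1 ratio)
n(NaOH) consumed by analyte = 0.01785 − 1.613 × 10^-3 = 0.01624 mol
From the 1:2 ratio, n(C9H8O4) = 1/2 × 0.01624 = 8.120 × 10^-3 mol
mass of C9H8O4 = 8.120 × 10^-3 × 180.16 = 1.463 g

1.463 g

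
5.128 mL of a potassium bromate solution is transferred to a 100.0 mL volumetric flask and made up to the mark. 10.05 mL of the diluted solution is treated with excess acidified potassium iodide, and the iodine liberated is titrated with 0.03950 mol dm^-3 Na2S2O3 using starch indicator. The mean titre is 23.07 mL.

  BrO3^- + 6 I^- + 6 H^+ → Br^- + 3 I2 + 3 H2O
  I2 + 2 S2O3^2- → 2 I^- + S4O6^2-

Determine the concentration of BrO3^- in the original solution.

0.2947 mol/L

n(S2O3^2-) = 0.02307 × 0.03950 = 9.113 × 10^-4 mol
n(I2) = n(S2O3^2-)/2 = 4.556 × 10^-4 mol
From the 1:3 ratio, n(BrO3^-) in the aliquot = 1/3 × 4.556 × 10^-4 = 1.519 × 10^-4 mol
[BrO3^-]_dilute = 1.519 × 10^-4 / 0.01005 = 0.01511 mol/L
[BrO3^-]_original = 0.01511 × 100.0/5.128 = 0.2947 mol/L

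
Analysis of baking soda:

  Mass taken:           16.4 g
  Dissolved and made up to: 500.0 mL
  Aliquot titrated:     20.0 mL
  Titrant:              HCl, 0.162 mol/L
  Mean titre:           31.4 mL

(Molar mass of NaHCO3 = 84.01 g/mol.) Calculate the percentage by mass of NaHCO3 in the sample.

65.1 %

NaHCO3 + HCl → NaCl + H2O + CO2
n(HCl) per titration = 0.0314 × 0.162 = 5.09 × 10^-3 mol
n(NaHCO3) in each aliquot = 5.09 × 10^-3 mol (1:1 ratio)
n(NaHCO3) in the whole flask = 5.09 × 10^-3 × 500.0/20.0 = 0.127 mol
mass of NaHCO3 = 0.127 × 84.01 = 10.7 g
% NaHCO3 = 10.7 / 16.4 × 100 = 65.1 %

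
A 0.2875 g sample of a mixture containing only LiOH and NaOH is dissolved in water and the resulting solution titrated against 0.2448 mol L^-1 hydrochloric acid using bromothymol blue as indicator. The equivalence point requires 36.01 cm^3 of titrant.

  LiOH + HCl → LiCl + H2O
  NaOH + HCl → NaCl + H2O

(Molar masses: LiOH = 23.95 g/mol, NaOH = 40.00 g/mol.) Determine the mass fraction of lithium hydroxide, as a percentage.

n(HCl) = 0.03601 × 0.2448 = 8.815 × 10^-3 mol
Let x = n(LiOH), y = n(NaOH).
Titrant: 1x + 1y = 8.815 × 10^-3;  mass: 23.95x + 40.00y = 0.2875
Solving, x = 4.057 × 10^-3 mol, y = 4.759 × 10^-3 mol
mass of LiOH = 4.057 × 10^-3 × 23.95 = 0.09716 g
% LiOH = 0.09716 / 0.2875 × 100 = 33.79 %

33.79 %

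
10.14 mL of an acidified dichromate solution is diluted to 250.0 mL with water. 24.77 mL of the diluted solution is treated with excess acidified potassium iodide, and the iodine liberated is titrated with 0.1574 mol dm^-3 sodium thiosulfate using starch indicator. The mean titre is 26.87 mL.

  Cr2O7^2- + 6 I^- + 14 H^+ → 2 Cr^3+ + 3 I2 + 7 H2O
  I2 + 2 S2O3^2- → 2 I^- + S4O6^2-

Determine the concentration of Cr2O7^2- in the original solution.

n(S2O3^2-) = 0.02687 × 0.1574 = 4.229 × 10^-3 mol
n(I2) = n(S2O3^2-)/2 = 2.115 × 10^-3 mol
From the 1:3 ratio, n(Cr2O7^2-) in the aliquot = 1/3 × 2.115 × 10^-3 = 7.049 × 10^-4 mol
[Cr2O7^2-]_dilute = 7.049 × 10^-4 / 0.02477 = 0.02846 mol/L
[Cr2O7^2-]_original = 0.02846 × 250.0/10.14 = 0.7016 mol/L

0.7016 mol/L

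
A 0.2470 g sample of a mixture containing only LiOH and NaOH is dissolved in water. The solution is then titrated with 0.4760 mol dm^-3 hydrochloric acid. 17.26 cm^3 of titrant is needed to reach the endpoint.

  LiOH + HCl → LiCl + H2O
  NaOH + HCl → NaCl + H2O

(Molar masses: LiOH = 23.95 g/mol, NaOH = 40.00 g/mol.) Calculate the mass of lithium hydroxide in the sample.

0.1218 g

n(HCl) = 0.01726 × 0.4760 = 8.216 × 10^-3 mol
Let x = n(LiOH), y = n(NaOH).
Titrant: 1x + 1y = 8.216 × 10^-3;  mass: 23.95x + 40.00y = 0.2470
Solving, x = 5.086 × 10^-3 mol, y = 3.130 × 10^-3 mol
mass of LiOH = 5.086 × 10^-3 × 23.95 = 0.1218 g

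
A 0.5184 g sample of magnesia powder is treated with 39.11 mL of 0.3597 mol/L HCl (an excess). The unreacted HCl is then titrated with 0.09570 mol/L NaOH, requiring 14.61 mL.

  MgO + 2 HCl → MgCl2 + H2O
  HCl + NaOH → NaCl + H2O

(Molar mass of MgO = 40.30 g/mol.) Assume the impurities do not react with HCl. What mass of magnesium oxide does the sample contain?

0.2553 g

n(HCl) added = 0.03911 × 0.3597 = 0.01407 mol
n(NaOH) used in back-titration = 0.01461 × 0.09570 = 1.398 × 10^-3 mol
n(HCl) left over = 1.398 × 10^-3 mol (1:1 ratio)
n(HCl) consumed by analyte = 0.01407 − 1.398 × 10^-3 = 0.01267 mol
From the 1:2 ratio, n(MgO) = 1/2 × 0.01267 = 6.335 × 10^-3 mol
mass of MgO = 6.335 × 10^-3 × 40.30 = 0.2553 g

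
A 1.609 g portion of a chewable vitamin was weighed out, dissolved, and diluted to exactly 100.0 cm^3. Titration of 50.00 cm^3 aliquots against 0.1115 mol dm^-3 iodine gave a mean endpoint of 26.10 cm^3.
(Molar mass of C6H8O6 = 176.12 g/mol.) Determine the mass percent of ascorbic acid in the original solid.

63.71 %

C6H8O6 + I2 → C6H6O6 + 2 HI
n(I2) per titration = 0.02610 × 0.1115 = 2.910 × 10^-3 mol
n(C6H8O6) in each aliquot = 2.910 × 10^-3 mol (1:1 ratio)
n(C6H8O6) in the whole flask = 2.910 × 10^-3 × 100.0/50.00 = 5.820 × 10^-3 mol
mass of C6H8O6 = 5.820 × 10^-3 × 176.12 = 1.025 g
% C6H8O6 = 1.025 / 1.609 × 100 = 63.71 %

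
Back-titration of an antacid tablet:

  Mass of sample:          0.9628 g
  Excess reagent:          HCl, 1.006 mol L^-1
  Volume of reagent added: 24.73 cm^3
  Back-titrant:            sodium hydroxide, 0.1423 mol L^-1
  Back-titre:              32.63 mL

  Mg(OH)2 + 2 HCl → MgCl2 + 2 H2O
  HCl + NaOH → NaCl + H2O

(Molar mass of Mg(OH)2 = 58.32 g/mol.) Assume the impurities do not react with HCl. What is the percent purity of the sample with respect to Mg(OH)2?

61.29 %

n(HCl) added = 0.02473 × 1.006 = 0.02488 mol
n(NaOH) used in back-titration = 0.03263 × 0.1423 = 4.643 × 10^-3 mol
n(HCl) left over = 4.643 × 10^-3 mol (1:1 ratio)
n(HCl) consumed by analyte = 0.02488 − 4.643 × 10^-3 = 0.02024 mol
From the 1:2 ratio, n(Mg(OH)2) = 1/2 × 0.02024 = 0.01012 mol
mass of Mg(OH)2 = 0.01012 × 58.32 = 0.5901 g
% Mg(OH)2 = 0.5901 / 0.9628 × 100 = 61.29 %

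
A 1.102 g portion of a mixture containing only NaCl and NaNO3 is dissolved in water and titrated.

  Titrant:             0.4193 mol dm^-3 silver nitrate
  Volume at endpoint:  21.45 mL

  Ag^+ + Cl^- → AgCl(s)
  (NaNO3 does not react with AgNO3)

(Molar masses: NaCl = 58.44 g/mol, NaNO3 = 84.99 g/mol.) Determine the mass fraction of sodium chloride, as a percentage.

n(AgNO3) = 0.02145 × 0.4193 = 8.994 × 10^-3 mol
Let x = n(NaCl), y = n(NaNO3).
Titrant: 1x = 8.994 × 10^-3;  mass: 58.44x + 84.99y = 1.102
Solving, x = 8.994 × 10^-3 mol, y = 6.782 × 10^-3 mol
mass of NaCl = 8.994 × 10^-3 × 58.44 = 0.5256 g
% NaCl = 0.5256 / 1.102 × 100 = 47.70 %

47.70 %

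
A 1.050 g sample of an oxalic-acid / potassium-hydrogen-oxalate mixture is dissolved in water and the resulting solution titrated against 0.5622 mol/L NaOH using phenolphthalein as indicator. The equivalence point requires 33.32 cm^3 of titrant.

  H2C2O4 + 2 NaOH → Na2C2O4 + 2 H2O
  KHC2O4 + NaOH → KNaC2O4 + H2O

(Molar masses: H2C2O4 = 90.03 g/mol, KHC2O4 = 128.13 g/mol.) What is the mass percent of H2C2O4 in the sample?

n(NaOH) = 0.03332 × 0.5622 = 0.01873 mol
Let x = n(H2C2O4), y = n(KHC2O4).
Titrant: 2x + 1y = 0.01873;  mass: 90.03x + 128.13y = 1.050
Solving, x = 8.122 × 10^-3 mol, y = 2.488 × 10^-3 mol
mass of H2C2O4 = 8.122 × 10^-3 × 90.03 = 0.7313 g
% H2C2O4 = 0.7313 / 1.050 × 100 = 69.64 %

69.64 %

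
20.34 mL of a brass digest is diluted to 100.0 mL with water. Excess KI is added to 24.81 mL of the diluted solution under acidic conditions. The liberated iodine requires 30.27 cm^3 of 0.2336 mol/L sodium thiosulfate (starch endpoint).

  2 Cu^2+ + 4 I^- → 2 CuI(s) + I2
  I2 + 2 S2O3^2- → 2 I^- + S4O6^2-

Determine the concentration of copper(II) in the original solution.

n(S2O3^2-) = 0.03027 × 0.2336 = 7.071 × 10^-3 mol
n(I2) = n(S2O3^2-)/2 = 3.536 × 10^-3 mol
From the 2:1 ratio, n(Cu2+) in the aliquot = 2/1 × 3.536 × 10^-3 = 7.071 × 10^-3 mol
[Cu2+]_dilute = 7.071 × 10^-3 / 0.02481 = 0.2850 mol/L
[Cu2+]_original = 0.2850 × 100.0/20.34 = 1.401 mol/L

1.401 mol/L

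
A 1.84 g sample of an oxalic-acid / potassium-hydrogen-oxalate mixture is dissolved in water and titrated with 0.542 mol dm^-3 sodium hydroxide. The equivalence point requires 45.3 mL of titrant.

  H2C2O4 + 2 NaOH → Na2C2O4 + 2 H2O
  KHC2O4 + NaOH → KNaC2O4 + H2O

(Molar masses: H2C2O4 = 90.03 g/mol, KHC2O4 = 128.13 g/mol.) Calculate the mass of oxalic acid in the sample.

n(NaOH) = 0.0453 × 0.542 = 0.0246 mol
Let x = n(H2C2O4), y = n(KHC2O4).
Titrant: 2x + 1y = 0.0246;  mass: 90.03x + 128.13y = 1.84
Solving, x = 7.86 × 10^-3 mol, y = 8.84 × 10^-3 mol
mass of H2C2O4 = 7.86 × 10^-3 × 90.03 = 0.707 g

0.707 g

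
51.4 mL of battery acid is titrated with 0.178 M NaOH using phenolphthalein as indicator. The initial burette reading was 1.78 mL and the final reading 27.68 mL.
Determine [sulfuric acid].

0.0448 M

H2SO4 + 2 NaOH → Na2SO4 + 2 H2O
n(NaOH) = 0.0259 L × 0.178 mol/L = 4.61 × 10^-3 mol
From the 1:2 mole ratio, n(H2SO4) = 1/2 × 4.61 × 10^-3 = 2.31 × 10^-3 mol
[H2SO4] = 2.31 × 10^-3 mol / 0.0514 L = 0.0448 mol/L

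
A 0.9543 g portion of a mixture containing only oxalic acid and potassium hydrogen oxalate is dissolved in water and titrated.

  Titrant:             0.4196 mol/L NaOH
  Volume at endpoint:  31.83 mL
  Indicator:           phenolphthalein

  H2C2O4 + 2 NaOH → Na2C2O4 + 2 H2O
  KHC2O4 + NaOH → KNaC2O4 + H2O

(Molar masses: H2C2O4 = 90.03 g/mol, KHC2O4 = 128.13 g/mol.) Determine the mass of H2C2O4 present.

n(NaOH) = 0.03183 × 0.4196 = 0.01336 mol
Let x = n(H2C2O4), y = n(KHC2O4).
Titrant: 2x + 1y = 0.01336;  mass: 90.03x + 128.13y = 0.9543
Solving, x = 4.554 × 10^-3 mol, y = 4.248 × 10^-3 mol
mass of H2C2O4 = 4.554 × 10^-3 × 90.03 = 0.4100 g

0.4100 g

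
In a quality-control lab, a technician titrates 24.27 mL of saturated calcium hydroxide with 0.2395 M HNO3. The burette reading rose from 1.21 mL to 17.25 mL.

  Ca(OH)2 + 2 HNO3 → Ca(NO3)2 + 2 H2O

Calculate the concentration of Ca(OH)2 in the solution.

n(HNO3) = 0.01604 L × 0.2395 mol/L = 3.842 × 10^-3 mol
From the 1:2 mole ratio, n(Ca(OH)2) = 1/2 × 3.842 × 10^-3 = 1.921 × 10^-3 mol
[Ca(OH)2] = 1.921 × 10^-3 mol / 0.02427 L = 0.07914 mol/L

0.07914 M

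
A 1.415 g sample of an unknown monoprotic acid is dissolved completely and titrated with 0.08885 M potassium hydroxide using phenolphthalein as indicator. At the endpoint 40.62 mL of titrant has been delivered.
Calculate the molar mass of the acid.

n(KOH) = 0.04062 L × 0.08885 mol/L = 3.609 × 10^-3 mol
n(HA) = 3.609 × 10^-3 mol (1:1 ratio)
M = m / n = 1.415 g / 3.609 × 10^-3 mol = 392.1 g/mol

392.1 g/mol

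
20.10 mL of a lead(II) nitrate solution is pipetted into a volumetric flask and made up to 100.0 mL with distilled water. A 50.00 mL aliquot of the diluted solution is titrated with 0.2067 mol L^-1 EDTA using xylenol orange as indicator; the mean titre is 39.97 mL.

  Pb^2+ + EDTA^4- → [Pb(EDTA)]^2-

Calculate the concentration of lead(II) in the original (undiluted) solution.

n(EDTA) = 0.03997 × 0.2067 = 8.262 × 10^-3 mol
n(Pb2+) in the aliquot = 8.262 × 10^-3 mol (1:1 ratio)
[Pb2+]_dilute = 8.262 × 10^-3 / 0.05000 = 0.1652 mol/L
Dilution factor = 100.0 / 20.10 = 4.975
[Pb2+]_stock = 0.1652 × 4.975 = 0.8221 mol/L

0.8221 mol/L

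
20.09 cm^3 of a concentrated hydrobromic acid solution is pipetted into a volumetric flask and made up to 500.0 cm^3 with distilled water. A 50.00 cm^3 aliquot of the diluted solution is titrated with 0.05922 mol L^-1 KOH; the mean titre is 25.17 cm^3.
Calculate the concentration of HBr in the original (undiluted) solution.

0.7419 mol/L

HBr + KOH → KBr + H2O
n(KOH) = 0.02517 × 0.05922 = 1.491 × 10^-3 mol
n(HBr) in the aliquot = 1.491 × 10^-3 mol (1:1 ratio)
[HBr]_dilute = 1.491 × 10^-3 / 0.05000 = 0.02981 mol/L
Dilution factor = 500.0 / 20.09 = 24.89
[HBr]_stock = 0.02981 × 24.89 = 0.7419 mol/L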